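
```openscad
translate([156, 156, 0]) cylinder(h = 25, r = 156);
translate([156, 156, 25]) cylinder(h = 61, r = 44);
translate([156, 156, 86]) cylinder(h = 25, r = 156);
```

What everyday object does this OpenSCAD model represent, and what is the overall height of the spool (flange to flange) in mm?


A spool. The overall height is 111 mm.

Three coaxial cylinders, large–small–large — a spool. Two 25 mm flanges and a 61 mm core give 25 + 61 + 25 = 111 mm.


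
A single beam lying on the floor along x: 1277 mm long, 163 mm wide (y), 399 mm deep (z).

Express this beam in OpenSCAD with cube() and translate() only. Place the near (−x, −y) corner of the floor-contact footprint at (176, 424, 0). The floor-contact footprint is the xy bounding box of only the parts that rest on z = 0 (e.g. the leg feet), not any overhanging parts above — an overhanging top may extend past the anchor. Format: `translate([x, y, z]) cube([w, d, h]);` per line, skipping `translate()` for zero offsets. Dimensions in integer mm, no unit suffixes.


translate([176, 424, 0]) cube([1277, 163, 399]);


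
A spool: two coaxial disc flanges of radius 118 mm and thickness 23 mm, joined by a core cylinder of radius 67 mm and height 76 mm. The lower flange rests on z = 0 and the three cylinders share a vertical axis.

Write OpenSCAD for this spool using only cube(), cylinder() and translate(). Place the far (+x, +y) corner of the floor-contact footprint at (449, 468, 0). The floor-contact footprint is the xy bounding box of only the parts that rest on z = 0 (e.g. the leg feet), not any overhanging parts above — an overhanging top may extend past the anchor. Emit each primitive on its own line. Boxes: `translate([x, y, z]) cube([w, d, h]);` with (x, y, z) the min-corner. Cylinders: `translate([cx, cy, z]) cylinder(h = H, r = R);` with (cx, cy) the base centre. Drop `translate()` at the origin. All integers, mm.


translate([331, 350, 0]) cylinder(h = 23, r = 118);
translate([331, 350, 23]) cylinder(h = 76, r = 67);
translate([331, 350, 99]) cylinder(h = 23, r = 118);


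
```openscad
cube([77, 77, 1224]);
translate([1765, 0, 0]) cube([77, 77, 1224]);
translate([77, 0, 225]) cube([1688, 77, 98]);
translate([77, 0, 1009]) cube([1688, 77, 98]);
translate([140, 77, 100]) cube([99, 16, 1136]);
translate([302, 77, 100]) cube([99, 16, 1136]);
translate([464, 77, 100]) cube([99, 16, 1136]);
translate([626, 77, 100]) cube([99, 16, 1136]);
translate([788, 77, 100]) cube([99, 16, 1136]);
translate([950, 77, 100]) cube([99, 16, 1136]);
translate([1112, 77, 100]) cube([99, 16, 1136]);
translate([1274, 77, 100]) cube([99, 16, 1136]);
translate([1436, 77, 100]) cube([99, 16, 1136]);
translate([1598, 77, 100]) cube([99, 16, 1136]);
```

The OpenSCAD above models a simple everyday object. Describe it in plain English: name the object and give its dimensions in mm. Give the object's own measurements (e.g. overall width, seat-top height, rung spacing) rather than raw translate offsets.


A fence section. Two 77×77 mm posts, 1224 mm tall, stand on the floor with a clear span of 1688 mm between their inner faces. Two horizontal rails of 77×98 mm section span the gap between the posts with their undersides at z = 225 mm and z = 1009 mm, flush with the posts' −y face. 10 pickets, each 99 mm wide, 16 mm thick and 1136 mm tall, are fixed to the +y face of the rails with their bottoms at z = 100 mm, spaced across the span with a 63 mm gap after the −x post and between neighbouring pickets, with 68 mm left before the +x post.


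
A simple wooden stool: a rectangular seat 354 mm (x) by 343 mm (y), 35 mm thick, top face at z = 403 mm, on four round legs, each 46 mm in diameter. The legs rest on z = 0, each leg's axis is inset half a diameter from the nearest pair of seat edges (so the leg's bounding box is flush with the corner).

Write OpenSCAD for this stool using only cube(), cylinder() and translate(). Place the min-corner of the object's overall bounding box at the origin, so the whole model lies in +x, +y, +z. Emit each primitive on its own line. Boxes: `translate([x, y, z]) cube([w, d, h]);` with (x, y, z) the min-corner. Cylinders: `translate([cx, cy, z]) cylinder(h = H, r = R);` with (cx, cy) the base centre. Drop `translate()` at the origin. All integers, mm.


// leg_h = 403 - 35 = 368
translate([0, 0, 368]) cube([354, 343, 35]);
translate([23, 23, 0]) cylinder(h = 368, r = 23);
translate([331, 23, 0]) cylinder(h = 368, r = 23);
translate([23, 320, 0]) cylinder(h = 368, r = 23);
translate([331, 320, 0]) cylinder(h = 368, r = 23);


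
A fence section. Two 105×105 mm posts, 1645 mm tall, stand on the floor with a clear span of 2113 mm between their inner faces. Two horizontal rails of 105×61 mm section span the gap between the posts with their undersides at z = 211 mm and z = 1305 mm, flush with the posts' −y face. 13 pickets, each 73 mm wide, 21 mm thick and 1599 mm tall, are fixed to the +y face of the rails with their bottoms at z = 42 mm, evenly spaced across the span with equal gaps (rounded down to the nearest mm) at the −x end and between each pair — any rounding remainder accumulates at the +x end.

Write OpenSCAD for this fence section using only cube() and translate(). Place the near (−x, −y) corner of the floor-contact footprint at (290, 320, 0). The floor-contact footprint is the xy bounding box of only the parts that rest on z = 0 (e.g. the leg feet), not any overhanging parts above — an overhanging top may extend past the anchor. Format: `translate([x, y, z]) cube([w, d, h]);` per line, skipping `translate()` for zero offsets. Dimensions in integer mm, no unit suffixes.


translate([290, 320, 0]) cube([105, 105, 1645]);
translate([2508, 320, 0]) cube([105, 105, 1645]);
translate([395, 320, 211]) cube([2113, 105, 61]);
translate([395, 320, 1305]) cube([2113, 105, 61]);
translate([478, 425, 42]) cube([73, 21, 1599]);
translate([634, 425, 42]) cube([73, 21, 1599]);
translate([790, 425, 42]) cube([73, 21, 1599]);
translate([946, 425, 42]) cube([73, 21, 1599]);
translate([1102, 425, 42]) cube([73, 21, 1599]);
translate([1258, 425, 42]) cube([73, 21, 1599]);
translate([1414, 425, 42]) cube([73, 21, 1599]);
translate([1570, 425, 42]) cube([73, 21, 1599]);
translate([1726, 425, 42]) cube([73, 21, 1599]);
translate([1882, 425, 42]) cube([73, 21, 1599]);
translate([2038, 425, 42]) cube([73, 21, 1599]);
translate([2194, 425, 42]) cube([73, 21, 1599]);
translate([2350, 425, 42]) cube([73, 21, 1599]);


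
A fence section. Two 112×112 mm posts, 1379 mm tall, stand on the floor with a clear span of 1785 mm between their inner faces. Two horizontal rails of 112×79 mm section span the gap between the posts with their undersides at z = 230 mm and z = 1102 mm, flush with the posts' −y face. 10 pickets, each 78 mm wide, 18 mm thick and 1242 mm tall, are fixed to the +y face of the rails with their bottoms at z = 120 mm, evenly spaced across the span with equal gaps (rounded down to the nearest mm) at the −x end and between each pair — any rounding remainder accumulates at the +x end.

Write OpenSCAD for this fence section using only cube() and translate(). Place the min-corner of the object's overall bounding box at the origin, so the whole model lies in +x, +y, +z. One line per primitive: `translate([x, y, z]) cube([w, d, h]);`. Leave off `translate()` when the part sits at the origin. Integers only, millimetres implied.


cube([112, 112, 1379]);
translate([1897, 0, 0]) cube([112, 112, 1379]);
translate([112, 0, 230]) cube([1785, 112, 79]);
translate([112, 0, 1102]) cube([1785, 112, 79]);
translate([203, 112, 120]) cube([78, 18, 1242]);
translate([372, 112, 120]) cube([78, 18, 1242]);
translate([541, 112, 120]) cube([78, 18, 1242]);
translate([710, 112, 120]) cube([78, 18, 1242]);
translate([879, 112, 120]) cube([78, 18, 1242]);
translate([1048, 112, 120]) cube([78, 18, 1242]);
translate([1217, 112, 120]) cube([78, 18, 1242]);
translate([1386, 112, 120]) cube([78, 18, 1242]);
translate([1555, 112, 120]) cube([78, 18, 1242]);
translate([1724, 112, 120]) cube([78, 18, 1242]);


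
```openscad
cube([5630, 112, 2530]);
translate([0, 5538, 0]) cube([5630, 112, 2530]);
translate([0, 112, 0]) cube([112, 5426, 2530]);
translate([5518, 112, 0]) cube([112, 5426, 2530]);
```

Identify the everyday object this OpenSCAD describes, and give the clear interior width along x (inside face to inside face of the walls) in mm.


A house (or room) frame. The interior width is 5406 mm.

Four 2530 mm walls enclosing a rectangle with no floor or roof — a room or house frame. Outside width is 5630 mm and wall thickness is 112 mm, so the interior width is 5630 − 2 × 112 = 5406 mm.


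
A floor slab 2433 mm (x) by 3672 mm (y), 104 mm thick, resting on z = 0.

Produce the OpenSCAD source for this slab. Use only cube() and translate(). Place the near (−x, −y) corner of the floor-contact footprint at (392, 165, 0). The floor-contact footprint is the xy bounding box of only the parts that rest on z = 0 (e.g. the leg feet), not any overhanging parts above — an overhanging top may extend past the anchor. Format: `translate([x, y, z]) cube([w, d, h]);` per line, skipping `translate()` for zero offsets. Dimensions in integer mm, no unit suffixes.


translate([392, 165, 0]) cube([2433, 3672, 104]);


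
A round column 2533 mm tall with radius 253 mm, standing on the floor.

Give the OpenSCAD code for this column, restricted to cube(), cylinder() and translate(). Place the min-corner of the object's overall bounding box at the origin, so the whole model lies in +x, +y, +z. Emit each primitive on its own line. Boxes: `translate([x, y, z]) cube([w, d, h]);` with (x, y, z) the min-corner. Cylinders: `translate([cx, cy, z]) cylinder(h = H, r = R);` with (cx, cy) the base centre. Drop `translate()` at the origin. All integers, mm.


translate([253, 253, 0]) cylinder(h = 2533, r = 253);


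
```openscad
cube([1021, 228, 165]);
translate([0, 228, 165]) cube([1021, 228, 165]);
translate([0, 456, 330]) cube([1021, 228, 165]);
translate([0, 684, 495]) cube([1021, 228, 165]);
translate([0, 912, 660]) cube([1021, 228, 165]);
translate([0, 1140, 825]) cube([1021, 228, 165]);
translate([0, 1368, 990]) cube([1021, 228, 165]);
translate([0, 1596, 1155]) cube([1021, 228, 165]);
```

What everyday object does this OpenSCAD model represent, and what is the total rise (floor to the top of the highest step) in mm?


A staircase. The total rise is 1320 mm.

8 identical blocks, each offset up and back from the previous — a staircase. Each step is 165 mm tall and there are 8 of them, so the total rise is 8 × 165 = 1320 mm.


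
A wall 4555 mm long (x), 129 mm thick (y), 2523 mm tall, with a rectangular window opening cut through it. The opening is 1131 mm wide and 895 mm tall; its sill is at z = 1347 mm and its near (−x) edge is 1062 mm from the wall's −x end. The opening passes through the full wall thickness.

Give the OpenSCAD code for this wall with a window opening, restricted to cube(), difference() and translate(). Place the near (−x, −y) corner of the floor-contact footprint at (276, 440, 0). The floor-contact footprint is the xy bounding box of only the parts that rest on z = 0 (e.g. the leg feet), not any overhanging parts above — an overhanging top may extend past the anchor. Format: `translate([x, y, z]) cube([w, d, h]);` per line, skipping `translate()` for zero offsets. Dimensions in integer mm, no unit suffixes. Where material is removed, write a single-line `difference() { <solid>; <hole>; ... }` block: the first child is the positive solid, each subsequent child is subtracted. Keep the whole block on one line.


difference() { translate([276, 440, 0]) cube([4555, 129, 2523]); translate([1338, 440, 1347]) cube([1131, 129, 895]); }


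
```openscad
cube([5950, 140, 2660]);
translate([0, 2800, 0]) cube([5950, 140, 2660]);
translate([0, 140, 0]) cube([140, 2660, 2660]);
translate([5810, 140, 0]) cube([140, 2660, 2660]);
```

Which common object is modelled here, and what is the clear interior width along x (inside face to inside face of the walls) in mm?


A house (or room) frame. The interior width is 5670 mm.

Four 2660 mm walls enclosing a rectangle with no floor or roof — a room or house frame. Outside width is 5950 mm and wall thickness is 140 mm, so the interior width is 5950 − 2 × 140 = 5670 mm.


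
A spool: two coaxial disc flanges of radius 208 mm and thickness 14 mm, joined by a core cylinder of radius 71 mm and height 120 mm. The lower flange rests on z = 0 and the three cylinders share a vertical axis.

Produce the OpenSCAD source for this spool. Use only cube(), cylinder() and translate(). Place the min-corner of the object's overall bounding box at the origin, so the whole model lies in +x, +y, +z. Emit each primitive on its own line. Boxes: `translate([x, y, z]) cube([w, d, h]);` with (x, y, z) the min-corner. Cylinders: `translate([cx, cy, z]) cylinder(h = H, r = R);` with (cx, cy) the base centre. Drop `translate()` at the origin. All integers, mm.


translate([208, 208, 0]) cylinder(h = 14, r = 208);
translate([208, 208, 14]) cylinder(h = 120, r = 71);
translate([208, 208, 134]) cylinder(h = 14, r = 208);


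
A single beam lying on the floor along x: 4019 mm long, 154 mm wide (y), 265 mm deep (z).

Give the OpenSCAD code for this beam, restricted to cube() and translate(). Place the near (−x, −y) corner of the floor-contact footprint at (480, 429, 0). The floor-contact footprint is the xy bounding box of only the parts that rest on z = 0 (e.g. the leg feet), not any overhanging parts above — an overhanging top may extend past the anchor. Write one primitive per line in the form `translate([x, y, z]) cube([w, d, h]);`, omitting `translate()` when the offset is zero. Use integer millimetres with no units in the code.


translate([480, 429, 0]) cube([4019, 154, 265]);


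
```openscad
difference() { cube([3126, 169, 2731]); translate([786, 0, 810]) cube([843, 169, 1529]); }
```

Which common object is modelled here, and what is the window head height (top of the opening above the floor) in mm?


A wall with a window opening. The window head height is 2339 mm.

A wall with a rectangular opening subtracted — a window. Sill at z = 810, opening 1529 mm tall, so the head is at 810 + 1529 = 2339 mm.


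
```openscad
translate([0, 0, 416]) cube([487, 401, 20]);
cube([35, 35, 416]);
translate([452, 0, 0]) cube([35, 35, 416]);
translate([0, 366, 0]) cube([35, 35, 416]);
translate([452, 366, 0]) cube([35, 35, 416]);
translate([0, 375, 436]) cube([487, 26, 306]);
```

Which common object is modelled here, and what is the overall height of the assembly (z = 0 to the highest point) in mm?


A chair. The overall height is 742 mm.

A slab on four corner posts with a tall panel at the back — a chair. The seat slab sits at z = 416 with thickness 20, and the 306 mm backrest starts at the seat top, so the overall height is 416 + 20 + 306 = 742 mm.


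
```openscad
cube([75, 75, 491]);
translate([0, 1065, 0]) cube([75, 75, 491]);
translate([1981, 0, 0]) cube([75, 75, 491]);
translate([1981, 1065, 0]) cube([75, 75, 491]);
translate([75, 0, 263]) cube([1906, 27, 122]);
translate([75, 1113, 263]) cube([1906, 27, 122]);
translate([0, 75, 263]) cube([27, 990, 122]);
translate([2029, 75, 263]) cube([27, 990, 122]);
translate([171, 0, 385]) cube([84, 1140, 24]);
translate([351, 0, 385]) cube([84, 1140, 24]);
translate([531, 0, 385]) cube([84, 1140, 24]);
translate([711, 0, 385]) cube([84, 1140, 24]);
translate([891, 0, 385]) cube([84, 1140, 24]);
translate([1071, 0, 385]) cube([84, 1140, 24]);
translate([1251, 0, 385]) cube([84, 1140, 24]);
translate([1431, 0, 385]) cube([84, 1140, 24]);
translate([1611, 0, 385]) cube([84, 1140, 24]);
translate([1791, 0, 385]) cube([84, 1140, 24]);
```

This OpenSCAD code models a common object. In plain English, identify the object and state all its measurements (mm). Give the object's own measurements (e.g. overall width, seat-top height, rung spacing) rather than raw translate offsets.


A bed frame 2056 mm long (x) by 1140 mm wide (y). Four 75×75 mm corner posts, 491 mm tall, at the corners of the footprint. Four rails of 27 mm thickness and 122 mm height run between adjacent posts with their undersides at z = 263 mm, their outer faces flush with the outside of the frame (the two x-running rails run between the posts' inner faces; the two y-running rails run between the posts' inner faces). 10 slats, each 84 mm wide (x) and 24 mm thick, lie across the top of the two x-running rails, running the full 1140 mm width of the frame in y; along x they sit between the end posts with a 96 mm gap after the −x posts and between neighbouring slats, leaving 106 mm before the +x posts.


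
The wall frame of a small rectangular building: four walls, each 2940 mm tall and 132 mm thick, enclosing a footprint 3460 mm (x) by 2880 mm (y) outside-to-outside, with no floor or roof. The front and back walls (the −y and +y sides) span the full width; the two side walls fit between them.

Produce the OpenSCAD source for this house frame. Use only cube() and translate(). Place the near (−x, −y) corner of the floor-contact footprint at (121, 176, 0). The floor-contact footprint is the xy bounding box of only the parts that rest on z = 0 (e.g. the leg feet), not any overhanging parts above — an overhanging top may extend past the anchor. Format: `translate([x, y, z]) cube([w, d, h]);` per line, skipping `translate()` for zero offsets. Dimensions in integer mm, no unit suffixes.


translate([121, 176, 0]) cube([3460, 132, 2940]);
translate([121, 2924, 0]) cube([3460, 132, 2940]);
translate([121, 308, 0]) cube([132, 2616, 2940]);
translate([3449, 308, 0]) cube([132, 2616, 2940]);


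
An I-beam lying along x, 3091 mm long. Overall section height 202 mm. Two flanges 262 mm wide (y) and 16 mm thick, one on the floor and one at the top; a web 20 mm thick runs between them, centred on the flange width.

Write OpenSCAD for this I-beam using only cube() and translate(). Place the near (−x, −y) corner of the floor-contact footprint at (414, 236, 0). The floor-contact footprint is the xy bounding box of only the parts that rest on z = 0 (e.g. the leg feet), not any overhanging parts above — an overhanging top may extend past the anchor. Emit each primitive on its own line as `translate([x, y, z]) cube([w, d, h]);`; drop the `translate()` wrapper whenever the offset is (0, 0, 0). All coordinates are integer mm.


translate([414, 236, 0]) cube([3091, 262, 16]);
translate([414, 357, 16]) cube([3091, 20, 170]);
translate([414, 236, 186]) cube([3091, 262, 16]);


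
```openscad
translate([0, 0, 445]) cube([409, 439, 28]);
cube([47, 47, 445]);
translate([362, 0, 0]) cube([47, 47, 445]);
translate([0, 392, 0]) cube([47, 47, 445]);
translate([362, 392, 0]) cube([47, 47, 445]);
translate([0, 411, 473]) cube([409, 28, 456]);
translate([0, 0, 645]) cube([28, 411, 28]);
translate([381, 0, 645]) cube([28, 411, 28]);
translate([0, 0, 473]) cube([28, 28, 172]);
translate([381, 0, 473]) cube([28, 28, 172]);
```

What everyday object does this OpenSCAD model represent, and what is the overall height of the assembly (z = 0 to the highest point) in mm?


A chair. The overall height is 929 mm.

A slab on four corner posts with a tall panel at the back — a chair. The seat slab sits at z = 445 with thickness 28, and the 456 mm backrest starts at the seat top, so the overall height is 445 + 28 + 456 = 929 mm.


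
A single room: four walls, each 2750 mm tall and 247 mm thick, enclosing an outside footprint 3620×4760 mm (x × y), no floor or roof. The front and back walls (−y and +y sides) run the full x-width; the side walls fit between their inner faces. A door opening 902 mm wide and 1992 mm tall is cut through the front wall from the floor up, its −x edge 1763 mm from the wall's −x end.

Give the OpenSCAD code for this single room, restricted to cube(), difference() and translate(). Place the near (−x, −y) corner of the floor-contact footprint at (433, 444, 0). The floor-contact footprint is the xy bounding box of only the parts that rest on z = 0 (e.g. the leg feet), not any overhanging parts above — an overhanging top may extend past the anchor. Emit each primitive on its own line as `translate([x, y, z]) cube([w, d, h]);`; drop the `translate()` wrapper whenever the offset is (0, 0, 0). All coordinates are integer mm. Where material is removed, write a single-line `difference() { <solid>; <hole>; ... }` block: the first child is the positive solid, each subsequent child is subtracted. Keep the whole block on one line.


difference() { translate([433, 444, 0]) cube([3620, 247, 2750]); translate([2196, 444, 0]) cube([902, 247, 1992]); }
translate([433, 4957, 0]) cube([3620, 247, 2750]);
translate([433, 691, 0]) cube([247, 4266, 2750]);
translate([3806, 691, 0]) cube([247, 4266, 2750]);


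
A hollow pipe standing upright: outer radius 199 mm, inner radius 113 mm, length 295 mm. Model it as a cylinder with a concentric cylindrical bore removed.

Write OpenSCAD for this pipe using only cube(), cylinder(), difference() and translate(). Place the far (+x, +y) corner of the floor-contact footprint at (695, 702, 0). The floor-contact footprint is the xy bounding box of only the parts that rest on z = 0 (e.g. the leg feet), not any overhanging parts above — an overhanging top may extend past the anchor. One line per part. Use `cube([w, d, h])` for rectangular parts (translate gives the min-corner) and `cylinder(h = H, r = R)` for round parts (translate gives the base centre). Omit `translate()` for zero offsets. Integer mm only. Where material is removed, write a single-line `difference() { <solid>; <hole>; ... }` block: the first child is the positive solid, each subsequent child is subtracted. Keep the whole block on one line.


difference() { translate([496, 503, 0]) cylinder(h = 295, r = 199); translate([496, 503, 0]) cylinder(h = 295, r = 113); }


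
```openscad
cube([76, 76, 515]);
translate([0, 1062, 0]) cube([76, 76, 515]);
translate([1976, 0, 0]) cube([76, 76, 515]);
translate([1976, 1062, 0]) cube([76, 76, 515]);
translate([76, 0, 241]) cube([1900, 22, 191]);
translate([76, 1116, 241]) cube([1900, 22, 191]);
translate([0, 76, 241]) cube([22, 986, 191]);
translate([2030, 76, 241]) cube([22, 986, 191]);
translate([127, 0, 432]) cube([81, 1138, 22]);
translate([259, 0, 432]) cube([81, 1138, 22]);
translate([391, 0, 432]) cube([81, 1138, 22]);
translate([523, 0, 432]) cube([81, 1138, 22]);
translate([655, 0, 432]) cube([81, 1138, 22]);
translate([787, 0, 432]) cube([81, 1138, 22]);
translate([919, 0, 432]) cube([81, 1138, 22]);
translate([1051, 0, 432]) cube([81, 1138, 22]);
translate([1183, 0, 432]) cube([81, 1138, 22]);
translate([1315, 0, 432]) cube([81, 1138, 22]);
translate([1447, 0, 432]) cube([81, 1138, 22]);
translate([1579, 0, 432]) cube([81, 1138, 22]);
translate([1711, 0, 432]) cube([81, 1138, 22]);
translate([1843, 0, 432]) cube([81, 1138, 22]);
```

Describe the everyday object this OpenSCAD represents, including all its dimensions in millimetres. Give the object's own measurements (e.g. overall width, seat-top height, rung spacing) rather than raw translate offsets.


A bed frame 2052 mm long (x) by 1138 mm wide (y). Four 76×76 mm corner posts, 515 mm tall, at the corners of the footprint. Four rails of 22 mm thickness and 191 mm height run between adjacent posts with their undersides at z = 241 mm, their outer faces flush with the outside of the frame (the two x-running rails run between the posts' inner faces; the two y-running rails run between the posts' inner faces). 14 slats, each 81 mm wide (x) and 22 mm thick, lie across the top of the two x-running rails, running the full 1138 mm width of the frame in y; along x they sit between the end posts with a 51 mm gap after the −x posts and between neighbouring slats, leaving 52 mm before the +x posts.


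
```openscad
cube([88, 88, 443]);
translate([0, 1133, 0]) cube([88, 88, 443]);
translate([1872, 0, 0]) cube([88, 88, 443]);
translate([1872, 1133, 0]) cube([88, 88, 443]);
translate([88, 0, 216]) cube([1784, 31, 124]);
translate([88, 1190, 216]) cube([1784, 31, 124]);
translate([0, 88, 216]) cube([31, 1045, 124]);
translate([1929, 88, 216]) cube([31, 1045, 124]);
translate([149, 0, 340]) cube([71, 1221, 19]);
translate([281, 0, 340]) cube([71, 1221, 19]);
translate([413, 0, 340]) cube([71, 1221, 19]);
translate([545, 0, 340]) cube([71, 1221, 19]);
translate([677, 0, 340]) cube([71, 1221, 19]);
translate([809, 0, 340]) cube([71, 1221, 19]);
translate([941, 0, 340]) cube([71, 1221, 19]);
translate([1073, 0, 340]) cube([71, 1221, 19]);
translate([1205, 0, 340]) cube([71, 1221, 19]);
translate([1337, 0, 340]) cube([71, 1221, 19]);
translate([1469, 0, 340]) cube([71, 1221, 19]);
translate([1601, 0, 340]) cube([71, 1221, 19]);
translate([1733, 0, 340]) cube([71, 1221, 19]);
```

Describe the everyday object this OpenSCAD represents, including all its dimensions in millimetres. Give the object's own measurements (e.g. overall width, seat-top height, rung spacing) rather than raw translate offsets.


A bed frame 1960 mm long (x) by 1221 mm wide (y). Four 88×88 mm corner posts, 443 mm tall, at the corners of the footprint. Four rails of 31 mm thickness and 124 mm height run between adjacent posts with their undersides at z = 216 mm, their outer faces flush with the outside of the frame (the two x-running rails run between the posts' inner faces; the two y-running rails run between the posts' inner faces). 13 slats, each 71 mm wide (x) and 19 mm thick, lie across the top of the two x-running rails, running the full 1221 mm width of the frame in y; along x they sit between the end posts with a 61 mm gap after the −x posts and between neighbouring slats, leaving 68 mm before the +x posts.


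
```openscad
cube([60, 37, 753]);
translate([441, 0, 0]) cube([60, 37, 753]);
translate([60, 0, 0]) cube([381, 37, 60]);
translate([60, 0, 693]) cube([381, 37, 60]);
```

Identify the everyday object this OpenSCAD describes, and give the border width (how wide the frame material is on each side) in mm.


A picture frame. The border width is 60 mm.

Four thin pieces enclosing a rectangular opening — a picture frame. The two full-height stiles are 753 mm tall; the top rail sits at z = 693 and is 60 mm tall, so the border above the opening is 753 − 693 = 60 mm, matching the stile x-width.


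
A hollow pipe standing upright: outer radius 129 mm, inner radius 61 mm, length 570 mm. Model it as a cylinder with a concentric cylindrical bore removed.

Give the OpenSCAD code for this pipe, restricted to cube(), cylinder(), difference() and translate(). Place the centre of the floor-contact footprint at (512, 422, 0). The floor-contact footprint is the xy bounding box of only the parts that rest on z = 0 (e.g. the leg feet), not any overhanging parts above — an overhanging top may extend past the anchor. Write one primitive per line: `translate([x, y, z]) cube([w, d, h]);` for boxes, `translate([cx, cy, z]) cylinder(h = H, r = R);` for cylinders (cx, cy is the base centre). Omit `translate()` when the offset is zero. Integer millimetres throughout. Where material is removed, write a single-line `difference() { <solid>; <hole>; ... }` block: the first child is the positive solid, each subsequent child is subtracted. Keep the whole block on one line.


difference() { translate([512, 422, 0]) cylinder(h = 570, r = 129); translate([512, 422, 0]) cylinder(h = 570, r = 61); }


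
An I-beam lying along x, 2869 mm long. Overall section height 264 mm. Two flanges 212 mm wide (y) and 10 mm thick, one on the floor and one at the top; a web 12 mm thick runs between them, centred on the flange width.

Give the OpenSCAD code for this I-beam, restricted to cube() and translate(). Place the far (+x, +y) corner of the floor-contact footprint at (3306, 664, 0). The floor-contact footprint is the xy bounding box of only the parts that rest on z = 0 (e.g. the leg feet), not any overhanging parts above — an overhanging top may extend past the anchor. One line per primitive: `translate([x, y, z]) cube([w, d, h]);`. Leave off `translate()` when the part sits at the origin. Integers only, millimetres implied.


translate([437, 452, 0]) cube([2869, 212, 10]);
translate([437, 552, 10]) cube([2869, 12, 244]);
translate([437, 452, 254]) cube([2869, 212, 10]);


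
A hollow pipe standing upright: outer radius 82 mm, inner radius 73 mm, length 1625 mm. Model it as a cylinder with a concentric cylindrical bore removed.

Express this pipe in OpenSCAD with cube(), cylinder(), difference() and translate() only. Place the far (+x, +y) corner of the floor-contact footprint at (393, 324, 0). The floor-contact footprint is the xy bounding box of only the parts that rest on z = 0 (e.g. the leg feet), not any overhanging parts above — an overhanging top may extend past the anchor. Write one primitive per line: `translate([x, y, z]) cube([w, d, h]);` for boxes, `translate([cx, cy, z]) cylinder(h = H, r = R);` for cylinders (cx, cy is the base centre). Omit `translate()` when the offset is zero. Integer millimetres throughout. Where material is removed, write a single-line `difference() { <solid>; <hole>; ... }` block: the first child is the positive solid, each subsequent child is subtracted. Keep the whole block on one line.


difference() { translate([311, 242, 0]) cylinder(h = 1625, r = 82); translate([311, 242, 0]) cylinder(h = 1625, r = 73); }


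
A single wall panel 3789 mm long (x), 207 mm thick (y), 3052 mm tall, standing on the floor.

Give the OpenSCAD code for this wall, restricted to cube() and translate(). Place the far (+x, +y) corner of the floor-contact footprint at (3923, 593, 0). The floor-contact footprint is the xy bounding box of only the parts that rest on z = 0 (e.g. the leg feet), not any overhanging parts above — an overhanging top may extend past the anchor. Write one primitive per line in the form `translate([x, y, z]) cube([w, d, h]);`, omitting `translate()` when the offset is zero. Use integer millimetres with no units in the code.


translate([134, 386, 0]) cube([3789, 207, 3052]);


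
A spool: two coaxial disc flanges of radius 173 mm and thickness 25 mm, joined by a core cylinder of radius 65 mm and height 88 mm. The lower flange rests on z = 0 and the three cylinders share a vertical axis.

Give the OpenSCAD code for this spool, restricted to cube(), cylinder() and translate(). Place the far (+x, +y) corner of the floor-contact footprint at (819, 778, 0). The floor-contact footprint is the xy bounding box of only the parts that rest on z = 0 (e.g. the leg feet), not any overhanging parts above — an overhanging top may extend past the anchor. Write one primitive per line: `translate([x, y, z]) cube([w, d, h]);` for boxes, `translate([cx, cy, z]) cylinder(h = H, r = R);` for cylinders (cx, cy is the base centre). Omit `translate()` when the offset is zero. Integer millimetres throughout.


translate([646, 605, 0]) cylinder(h = 25, r = 173);
translate([646, 605, 25]) cylinder(h = 88, r = 65);
translate([646, 605, 113]) cylinder(h = 25, r = 173);


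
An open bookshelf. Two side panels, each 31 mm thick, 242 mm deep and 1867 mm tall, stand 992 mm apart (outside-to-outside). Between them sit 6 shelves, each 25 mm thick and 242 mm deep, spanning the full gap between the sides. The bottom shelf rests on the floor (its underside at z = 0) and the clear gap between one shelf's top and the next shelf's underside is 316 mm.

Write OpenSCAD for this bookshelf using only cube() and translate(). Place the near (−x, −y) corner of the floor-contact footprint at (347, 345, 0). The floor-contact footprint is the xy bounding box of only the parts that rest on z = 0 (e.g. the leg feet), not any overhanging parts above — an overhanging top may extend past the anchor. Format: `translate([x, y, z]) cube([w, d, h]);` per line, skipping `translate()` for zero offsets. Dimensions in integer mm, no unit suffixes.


translate([347, 345, 0]) cube([31, 242, 1867]);
translate([1308, 345, 0]) cube([31, 242, 1867]);
translate([378, 345, 0]) cube([930, 242, 25]);
translate([378, 345, 341]) cube([930, 242, 25]);
translate([378, 345, 682]) cube([930, 242, 25]);
translate([378, 345, 1023]) cube([930, 242, 25]);
translate([378, 345, 1364]) cube([930, 242, 25]);
translate([378, 345, 1705]) cube([930, 242, 25]);


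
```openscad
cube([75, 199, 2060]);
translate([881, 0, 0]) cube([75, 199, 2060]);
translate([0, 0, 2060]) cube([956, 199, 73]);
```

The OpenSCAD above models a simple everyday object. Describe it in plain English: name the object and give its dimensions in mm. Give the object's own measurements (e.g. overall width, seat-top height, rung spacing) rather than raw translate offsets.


A door frame. The clear opening is 806 mm wide and 2060 mm high. Two 75 mm wide jambs, 199 mm deep, stand either side of the opening from the floor to the top of the opening. A 73 mm thick head sits across the top of both jambs, spanning the full outside width of the frame.


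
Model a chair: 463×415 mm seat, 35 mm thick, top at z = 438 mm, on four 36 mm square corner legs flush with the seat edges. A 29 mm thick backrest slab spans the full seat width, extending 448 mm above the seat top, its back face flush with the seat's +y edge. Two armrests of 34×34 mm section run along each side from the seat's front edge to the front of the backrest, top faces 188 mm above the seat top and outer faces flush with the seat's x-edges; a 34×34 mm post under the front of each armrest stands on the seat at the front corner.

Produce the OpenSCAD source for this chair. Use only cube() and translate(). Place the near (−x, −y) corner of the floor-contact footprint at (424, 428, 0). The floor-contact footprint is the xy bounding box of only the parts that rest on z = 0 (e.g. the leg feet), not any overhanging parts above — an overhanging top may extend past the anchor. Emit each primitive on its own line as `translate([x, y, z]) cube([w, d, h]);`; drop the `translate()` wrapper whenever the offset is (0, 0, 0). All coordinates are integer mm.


// leg_h = 438 - 35 = 403
// arm post h = 188 - 34 = 154
translate([424, 428, 403]) cube([463, 415, 35]);
translate([424, 428, 0]) cube([36, 36, 403]);
translate([851, 428, 0]) cube([36, 36, 403]);
translate([424, 807, 0]) cube([36, 36, 403]);
translate([851, 807, 0]) cube([36, 36, 403]);
translate([424, 814, 438]) cube([463, 29, 448]);
translate([424, 428, 592]) cube([34, 386, 34]);
translate([853, 428, 592]) cube([34, 386, 34]);
translate([424, 428, 438]) cube([34, 34, 154]);
translate([853, 428, 438]) cube([34, 34, 154]);


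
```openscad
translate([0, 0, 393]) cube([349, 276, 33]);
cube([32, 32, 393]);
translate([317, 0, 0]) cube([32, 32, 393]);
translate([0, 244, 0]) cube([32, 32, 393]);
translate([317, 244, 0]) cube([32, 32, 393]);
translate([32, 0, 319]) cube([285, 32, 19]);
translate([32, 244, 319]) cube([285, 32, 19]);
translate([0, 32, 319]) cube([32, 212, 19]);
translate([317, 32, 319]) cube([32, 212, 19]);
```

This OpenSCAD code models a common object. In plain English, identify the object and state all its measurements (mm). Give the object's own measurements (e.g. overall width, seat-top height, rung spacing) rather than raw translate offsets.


A simple wooden stool: a rectangular seat 349 mm (x) by 276 mm (y), 33 mm thick, top face at z = 426 mm, on four square legs, each 32×32 mm in cross-section. The legs rest on z = 0, each flush with a corner of the seat. Four stretchers, 32 mm wide and 19 mm tall, connect adjacent legs with their undersides at z = 319 mm, each running between the inner faces of the legs it joins and aligned with the legs' outer faces on the other axis.


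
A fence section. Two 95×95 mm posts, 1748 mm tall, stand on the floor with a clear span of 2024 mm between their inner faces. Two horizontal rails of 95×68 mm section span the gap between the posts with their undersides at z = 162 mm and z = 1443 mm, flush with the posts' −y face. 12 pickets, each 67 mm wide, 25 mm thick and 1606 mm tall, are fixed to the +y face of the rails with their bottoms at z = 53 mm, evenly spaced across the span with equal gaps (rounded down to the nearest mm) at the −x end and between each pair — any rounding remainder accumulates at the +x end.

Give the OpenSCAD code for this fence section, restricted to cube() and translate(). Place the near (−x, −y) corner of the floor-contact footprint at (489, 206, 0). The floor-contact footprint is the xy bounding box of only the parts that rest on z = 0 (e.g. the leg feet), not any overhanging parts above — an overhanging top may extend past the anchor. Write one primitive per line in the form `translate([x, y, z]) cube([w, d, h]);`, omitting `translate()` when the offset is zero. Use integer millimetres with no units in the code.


translate([489, 206, 0]) cube([95, 95, 1748]);
translate([2608, 206, 0]) cube([95, 95, 1748]);
translate([584, 206, 162]) cube([2024, 95, 68]);
translate([584, 206, 1443]) cube([2024, 95, 68]);
translate([677, 301, 53]) cube([67, 25, 1606]);
translate([837, 301, 53]) cube([67, 25, 1606]);
translate([997, 301, 53]) cube([67, 25, 1606]);
translate([1157, 301, 53]) cube([67, 25, 1606]);
translate([1317, 301, 53]) cube([67, 25, 1606]);
translate([1477, 301, 53]) cube([67, 25, 1606]);
translate([1637, 301, 53]) cube([67, 25, 1606]);
translate([1797, 301, 53]) cube([67, 25, 1606]);
translate([1957, 301, 53]) cube([67, 25, 1606]);
translate([2117, 301, 53]) cube([67, 25, 1606]);
translate([2277, 301, 53]) cube([67, 25, 1606]);
translate([2437, 301, 53]) cube([67, 25, 1606]);


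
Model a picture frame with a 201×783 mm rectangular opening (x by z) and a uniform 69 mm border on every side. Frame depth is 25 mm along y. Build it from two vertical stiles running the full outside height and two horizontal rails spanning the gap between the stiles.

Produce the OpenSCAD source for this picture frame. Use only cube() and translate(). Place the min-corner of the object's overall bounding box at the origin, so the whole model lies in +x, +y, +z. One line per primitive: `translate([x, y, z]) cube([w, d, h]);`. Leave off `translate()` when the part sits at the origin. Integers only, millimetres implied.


cube([69, 25, 921]);
translate([270, 0, 0]) cube([69, 25, 921]);
translate([69, 0, 0]) cube([201, 25, 69]);
translate([69, 0, 852]) cube([201, 25, 69]);


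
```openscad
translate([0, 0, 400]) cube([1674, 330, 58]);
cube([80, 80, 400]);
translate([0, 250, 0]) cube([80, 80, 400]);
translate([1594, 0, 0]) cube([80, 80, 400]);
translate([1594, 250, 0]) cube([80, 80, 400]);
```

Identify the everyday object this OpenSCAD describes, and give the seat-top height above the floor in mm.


A bench. The seat-top height is 458 mm.

A long slab on four corner posts — a bench. The slab sits at z = 400 with thickness 58, so the top is 400 + 58 = 458 mm.


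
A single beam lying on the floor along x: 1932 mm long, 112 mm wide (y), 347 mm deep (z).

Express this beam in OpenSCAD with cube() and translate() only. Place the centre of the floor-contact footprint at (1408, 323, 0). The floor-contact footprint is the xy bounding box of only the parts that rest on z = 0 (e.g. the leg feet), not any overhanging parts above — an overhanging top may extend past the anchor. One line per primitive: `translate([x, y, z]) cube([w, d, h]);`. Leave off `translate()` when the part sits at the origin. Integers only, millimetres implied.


translate([442, 267, 0]) cube([1932, 112, 347]);


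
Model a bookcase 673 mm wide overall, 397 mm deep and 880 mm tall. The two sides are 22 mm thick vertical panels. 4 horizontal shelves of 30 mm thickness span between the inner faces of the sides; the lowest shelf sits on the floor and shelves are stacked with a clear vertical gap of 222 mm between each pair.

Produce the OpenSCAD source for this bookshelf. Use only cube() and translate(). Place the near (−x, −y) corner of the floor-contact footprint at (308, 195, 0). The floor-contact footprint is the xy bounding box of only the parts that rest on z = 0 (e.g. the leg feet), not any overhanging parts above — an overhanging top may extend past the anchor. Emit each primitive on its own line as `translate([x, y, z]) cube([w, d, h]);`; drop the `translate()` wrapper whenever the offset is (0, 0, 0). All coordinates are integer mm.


translate([308, 195, 0]) cube([22, 397, 880]);
translate([959, 195, 0]) cube([22, 397, 880]);
translate([330, 195, 0]) cube([629, 397, 30]);
translate([330, 195, 252]) cube([629, 397, 30]);
translate([330, 195, 504]) cube([629, 397, 30]);
translate([330, 195, 756]) cube([629, 397, 30]);
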